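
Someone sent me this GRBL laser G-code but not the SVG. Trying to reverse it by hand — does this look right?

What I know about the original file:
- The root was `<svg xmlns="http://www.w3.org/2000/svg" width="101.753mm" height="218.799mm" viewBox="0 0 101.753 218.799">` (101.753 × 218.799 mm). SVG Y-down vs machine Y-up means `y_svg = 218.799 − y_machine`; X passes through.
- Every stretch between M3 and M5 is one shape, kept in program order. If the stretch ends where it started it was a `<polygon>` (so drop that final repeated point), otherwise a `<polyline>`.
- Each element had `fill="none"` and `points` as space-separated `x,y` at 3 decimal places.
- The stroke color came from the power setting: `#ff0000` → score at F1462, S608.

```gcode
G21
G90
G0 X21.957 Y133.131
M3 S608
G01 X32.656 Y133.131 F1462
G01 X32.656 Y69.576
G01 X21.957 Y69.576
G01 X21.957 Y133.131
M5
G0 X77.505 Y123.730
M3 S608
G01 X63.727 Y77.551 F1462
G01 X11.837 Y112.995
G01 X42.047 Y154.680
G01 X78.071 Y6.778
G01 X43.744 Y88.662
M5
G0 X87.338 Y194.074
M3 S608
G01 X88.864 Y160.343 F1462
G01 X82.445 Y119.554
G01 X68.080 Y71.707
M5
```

Each laser-on run becomes one SVG element. Flip Y back into SVG space with y_svg = 218.799 − y_machine. Every run uses S608, so all elements get stroke `#ff0000` (score).

Run 1: The run returns to its start, so emit a `<polygon>` with points (Y-flipped): 21.957,85.668 32.656,85.668 32.656,149.223 21.957,149.223.

Run 2: The run is open, so emit a `<polyline>` with points (Y-flipped): 77.505,95.069 63.727,141.248 11.837,105.804 42.047,64.119 78.071,212.021 43.744,130.137.

Run 3: The run is open, so emit a `<polyline>` with points (Y-flipped): 87.338,24.725 88.864,58.456 82.445,99.245 68.080,147.092.

<svg xmlns="http://www.w3.org/2000/svg" width="101.753mm" height="218.799mm" viewBox="0 0 101.753 218.799">
  <polygon points="21.957,85.668 32.656,85.668 32.656,149.223 21.957,149.223" fill="none" stroke="#ff0000"/>
  <polyline points="77.505,95.069 63.727,141.248 11.837,105.804 42.047,64.119 78.071,212.021 43.744,130.137" fill="none" stroke="#ff0000"/>
  <polyline points="87.338,24.725 88.864,58.456 82.445,99.245 68.080,147.092" fill="none" stroke="#ff0000"/>
</svg>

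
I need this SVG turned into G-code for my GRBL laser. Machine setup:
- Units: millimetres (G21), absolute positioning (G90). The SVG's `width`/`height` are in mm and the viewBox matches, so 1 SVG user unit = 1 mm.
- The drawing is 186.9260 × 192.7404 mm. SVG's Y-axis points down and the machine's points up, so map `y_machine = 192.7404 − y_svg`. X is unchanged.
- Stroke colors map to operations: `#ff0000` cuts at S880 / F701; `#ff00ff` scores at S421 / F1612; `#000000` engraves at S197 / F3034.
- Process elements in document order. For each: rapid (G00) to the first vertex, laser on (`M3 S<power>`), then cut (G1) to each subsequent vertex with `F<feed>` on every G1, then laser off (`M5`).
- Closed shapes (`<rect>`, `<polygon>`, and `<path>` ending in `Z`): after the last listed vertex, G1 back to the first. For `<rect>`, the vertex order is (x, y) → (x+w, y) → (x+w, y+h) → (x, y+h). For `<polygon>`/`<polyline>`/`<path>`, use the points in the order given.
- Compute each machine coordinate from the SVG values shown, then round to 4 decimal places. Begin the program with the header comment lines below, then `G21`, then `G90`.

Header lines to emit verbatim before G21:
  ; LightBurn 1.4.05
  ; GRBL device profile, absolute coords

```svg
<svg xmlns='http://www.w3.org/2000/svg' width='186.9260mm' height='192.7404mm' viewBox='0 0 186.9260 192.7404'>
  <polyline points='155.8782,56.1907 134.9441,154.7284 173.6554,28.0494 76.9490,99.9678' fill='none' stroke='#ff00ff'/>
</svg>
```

1 u = 1 mm; y_m = 192.7404 − y.

[1] `<polyline>` open polyline, #ff00ff→score S421 F1612: (155.8782,136.5497) → (134.9441,38.0120) → (173.6554,164.6910) → (76.9490,92.7726)

; LightBurn 1.4.05
; GRBL device profile, absolute coords
G21
G90
G00 X155.8782 Y136.5497
M3 S421
G1 X134.9441 Y38.0120 F1612
G1 X173.6554 Y164.6910 F1612
G1 X76.9490 Y92.7726 F1612
M5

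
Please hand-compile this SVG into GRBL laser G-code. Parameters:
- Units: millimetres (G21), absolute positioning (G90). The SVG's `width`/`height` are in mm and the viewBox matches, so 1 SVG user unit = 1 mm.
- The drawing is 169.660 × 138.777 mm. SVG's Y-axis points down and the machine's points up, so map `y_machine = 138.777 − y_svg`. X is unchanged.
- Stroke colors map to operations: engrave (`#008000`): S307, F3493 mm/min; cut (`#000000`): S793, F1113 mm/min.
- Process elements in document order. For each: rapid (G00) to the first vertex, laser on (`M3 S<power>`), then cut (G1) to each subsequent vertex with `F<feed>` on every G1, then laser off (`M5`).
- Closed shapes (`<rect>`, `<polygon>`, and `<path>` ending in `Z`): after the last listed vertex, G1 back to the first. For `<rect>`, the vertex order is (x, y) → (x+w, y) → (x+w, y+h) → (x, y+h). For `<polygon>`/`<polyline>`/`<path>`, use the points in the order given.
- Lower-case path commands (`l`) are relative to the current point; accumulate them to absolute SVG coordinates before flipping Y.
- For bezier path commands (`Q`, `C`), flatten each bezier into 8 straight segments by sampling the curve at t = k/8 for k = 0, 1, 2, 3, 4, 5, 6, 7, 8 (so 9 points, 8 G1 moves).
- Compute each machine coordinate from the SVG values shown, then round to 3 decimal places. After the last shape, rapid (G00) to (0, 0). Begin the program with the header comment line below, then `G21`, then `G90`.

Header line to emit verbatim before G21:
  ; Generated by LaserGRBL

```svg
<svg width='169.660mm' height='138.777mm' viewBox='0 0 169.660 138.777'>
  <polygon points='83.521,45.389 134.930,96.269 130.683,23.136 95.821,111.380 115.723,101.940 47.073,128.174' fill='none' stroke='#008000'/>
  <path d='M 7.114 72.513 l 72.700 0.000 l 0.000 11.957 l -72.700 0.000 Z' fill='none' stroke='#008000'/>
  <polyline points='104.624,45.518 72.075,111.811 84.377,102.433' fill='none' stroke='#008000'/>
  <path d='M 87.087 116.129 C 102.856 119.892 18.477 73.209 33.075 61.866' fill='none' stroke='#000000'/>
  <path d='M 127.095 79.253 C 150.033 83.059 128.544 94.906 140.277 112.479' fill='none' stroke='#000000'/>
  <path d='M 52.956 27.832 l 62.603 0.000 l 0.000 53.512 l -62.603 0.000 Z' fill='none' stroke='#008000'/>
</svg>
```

Since the viewBox matches the mm dimensions, user units are millimetres directly. The only transform is the Y-flip y_m = 138.777 − y_svg.

Shape 1 is a closed polygon drawn with `<polygon>`. Its stroke #008000 means engrave at S307, F3493. After flipping Y the toolpath is (83.521,93.388) → (134.930,42.508) → (130.683,115.641) → (95.821,27.397) → (115.723,36.837) → (47.073,10.603) → (83.521,93.388), returning to the start.

Shape 2 is a rectangle drawn with `<path>`. Its stroke #008000 means engrave at S307, F3493. After flipping Y the toolpath is (7.114,66.264) → (79.814,66.264) → (79.814,54.307) → (7.114,54.307) → (7.114,66.264), returning to the start.

Shape 3 is a open polyline drawn with `<polyline>`. Its stroke #008000 means engrave at S307, F3493. After flipping Y the toolpath is (104.624,93.259) → (72.075,26.966) → (84.377,36.344).

Shape 4 is a cubic bezier drawn with `<path>`. Its stroke #000000 means cut at S793, F1113. After flipping Y the toolpath is (87.087,22.648) → (88.695,23.434) → (83.247,27.944) → (73.078,35.173) → (60.520,44.115) → (47.907,53.765) → (37.573,63.118) → (31.851,71.168) → (33.075,76.911).

Shape 5 is a cubic bezier drawn with `<path>`. Its stroke #000000 means cut at S793, F1113. After flipping Y the toolpath is (127.095,59.524) → (133.766,57.724) → (137.182,55.198) → (138.252,51.972) → (137.888,48.074) → (136.998,43.530) → (136.493,38.368) → (137.283,32.615) → (140.277,26.298).

Shape 6 is a rectangle drawn with `<path>`. Its stroke #008000 means engrave at S307, F3493. After flipping Y the toolpath is (52.956,110.945) → (115.559,110.945) → (115.559,57.433) → (52.956,57.433) → (52.956,110.945), returning to the start.

; Generated by LaserGRBL
G21
G90
G00 X83.521 Y93.388
M3 S307
G1 X134.930 Y42.508 F3493
G1 X130.683 Y115.641 F3493
G1 X95.821 Y27.397 F3493
G1 X115.723 Y36.837 F3493
G1 X47.073 Y10.603 F3493
G1 X83.521 Y93.388 F3493
M5
G00 X7.114 Y66.264
M3 S307
G1 X79.814 Y66.264 F3493
G1 X79.814 Y54.307 F3493
G1 X7.114 Y54.307 F3493
G1 X7.114 Y66.264 F3493
M5
G00 X104.624 Y93.259
M3 S307
G1 X72.075 Y26.966 F3493
G1 X84.377 Y36.344 F3493
M5
G00 X87.087 Y22.648
M3 S793
G1 X88.695 Y23.434 F1113
G1 X83.247 Y27.944 F1113
G1 X73.078 Y35.173 F1113
G1 X60.520 Y44.115 F1113
G1 X47.907 Y53.765 F1113
G1 X37.573 Y63.118 F1113
G1 X31.851 Y71.168 F1113
G1 X33.075 Y76.911 F1113
M5
G00 X127.095 Y59.524
M3 S793
G1 X133.766 Y57.724 F1113
G1 X137.182 Y55.198 F1113
G1 X138.252 Y51.972 F1113
G1 X137.888 Y48.074 F1113
G1 X136.998 Y43.530 F1113
G1 X136.493 Y38.368 F1113
G1 X137.283 Y32.615 F1113
G1 X140.277 Y26.298 F1113
M5
G00 X52.956 Y110.945
M3 S307
G1 X115.559 Y110.945 F3493
G1 X115.559 Y57.433 F3493
G1 X52.956 Y57.433 F3493
G1 X52.956 Y110.945 F3493
M5
G00 X0.000 Y0.000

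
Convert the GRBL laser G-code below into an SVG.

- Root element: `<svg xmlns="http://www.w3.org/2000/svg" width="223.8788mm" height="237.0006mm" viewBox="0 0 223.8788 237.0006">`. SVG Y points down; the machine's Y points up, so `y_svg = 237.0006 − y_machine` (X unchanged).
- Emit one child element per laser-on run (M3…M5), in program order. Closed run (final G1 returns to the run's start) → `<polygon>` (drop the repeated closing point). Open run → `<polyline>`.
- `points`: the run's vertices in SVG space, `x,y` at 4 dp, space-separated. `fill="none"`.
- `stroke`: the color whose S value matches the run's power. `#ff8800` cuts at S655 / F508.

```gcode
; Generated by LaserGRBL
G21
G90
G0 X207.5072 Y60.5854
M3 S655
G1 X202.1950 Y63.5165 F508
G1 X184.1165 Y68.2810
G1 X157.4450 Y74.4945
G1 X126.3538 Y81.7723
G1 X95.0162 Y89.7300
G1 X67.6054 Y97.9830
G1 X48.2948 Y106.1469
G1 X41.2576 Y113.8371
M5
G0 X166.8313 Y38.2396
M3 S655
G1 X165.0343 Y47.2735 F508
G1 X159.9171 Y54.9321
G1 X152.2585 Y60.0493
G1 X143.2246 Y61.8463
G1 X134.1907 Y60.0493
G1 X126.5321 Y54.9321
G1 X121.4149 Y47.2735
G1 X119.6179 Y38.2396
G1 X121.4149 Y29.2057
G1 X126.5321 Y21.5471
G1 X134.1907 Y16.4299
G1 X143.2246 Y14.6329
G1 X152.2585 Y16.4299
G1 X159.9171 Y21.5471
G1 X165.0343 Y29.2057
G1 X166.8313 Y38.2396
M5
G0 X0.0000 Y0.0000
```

<svg xmlns="http://www.w3.org/2000/svg" width="223.8788mm" height="237.0006mm" viewBox="0 0 223.8788 237.0006">
  <polyline points="207.5072,176.4152 202.1950,173.4841 184.1165,168.7196 157.4450,162.5061 126.3538,155.2283 95.0162,147.2706 67.6054,139.0176 48.2948,130.8537 41.2576,123.1635" fill="none" stroke="#ff8800"/>
  <polygon points="166.8313,198.7610 165.0343,189.7271 159.9171,182.0685 152.2585,176.9513 143.2246,175.1543 134.1907,176.9513 126.5321,182.0685 121.4149,189.7271 119.6179,198.7610 121.4149,207.7949 126.5321,215.4535 134.1907,220.5707 143.2246,222.3677 152.2585,220.5707 159.9171,215.4535 165.0343,207.7949" fill="none" stroke="#ff8800"/>
</svg>

Machine Y-up, SVG Y-down with viewBox height 237.0006, so y_svg = 237.0006 − y_machine; X carries over. Every run uses S655, so all elements get stroke `#ff8800` (cut).

Run 1: The run is open, so emit a `<polyline>` with points (Y-flipped): 207.5072,176.4152 202.1950,173.4841 184.1165,168.7196 157.4450,162.5061 126.3538,155.2283 95.0162,147.2706 67.6054,139.0176 48.2948,130.8537 41.2576,123.1635.

Run 2: The run returns to its start, so emit a `<polygon>` with points (Y-flipped): 166.8313,198.7610 165.0343,189.7271 159.9171,182.0685 152.2585,176.9513 143.2246,175.1543 134.1907,176.9513 126.5321,182.0685 121.4149,189.7271 119.6179,198.7610 121.4149,207.7949 126.5321,215.4535 134.1907,220.5707 143.2246,222.3677 152.2585,220.5707 159.9171,215.4535 165.0343,207.7949.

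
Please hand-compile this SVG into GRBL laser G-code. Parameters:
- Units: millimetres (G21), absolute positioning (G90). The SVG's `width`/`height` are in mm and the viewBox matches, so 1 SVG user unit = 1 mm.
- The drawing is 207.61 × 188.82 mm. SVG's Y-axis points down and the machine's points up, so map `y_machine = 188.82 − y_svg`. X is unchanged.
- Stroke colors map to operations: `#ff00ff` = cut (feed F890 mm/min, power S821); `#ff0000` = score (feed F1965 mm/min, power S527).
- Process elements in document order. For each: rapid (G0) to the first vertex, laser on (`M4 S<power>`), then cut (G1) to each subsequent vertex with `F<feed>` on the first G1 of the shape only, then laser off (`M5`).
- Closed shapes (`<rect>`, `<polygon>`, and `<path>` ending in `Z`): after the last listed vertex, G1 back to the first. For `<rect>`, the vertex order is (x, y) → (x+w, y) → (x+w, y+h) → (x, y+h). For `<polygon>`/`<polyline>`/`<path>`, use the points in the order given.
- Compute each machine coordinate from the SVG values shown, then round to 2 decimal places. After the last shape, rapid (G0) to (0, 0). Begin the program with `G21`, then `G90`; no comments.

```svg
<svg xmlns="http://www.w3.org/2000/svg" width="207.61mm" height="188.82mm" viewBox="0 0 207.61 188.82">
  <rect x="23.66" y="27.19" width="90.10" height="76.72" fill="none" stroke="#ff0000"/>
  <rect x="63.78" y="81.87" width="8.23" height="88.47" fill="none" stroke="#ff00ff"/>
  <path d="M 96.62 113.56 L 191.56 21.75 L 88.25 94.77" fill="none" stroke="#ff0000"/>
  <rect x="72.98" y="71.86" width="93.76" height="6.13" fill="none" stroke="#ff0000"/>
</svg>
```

G21
G90
G0 X23.66 Y161.63
M4 S527
G1 X113.76 Y161.63 F1965
G1 X113.76 Y84.91
G1 X23.66 Y84.91
G1 X23.66 Y161.63
M5
G0 X63.78 Y106.95
M4 S821
G1 X72.01 Y106.95 F890
G1 X72.01 Y18.48
G1 X63.78 Y18.48
G1 X63.78 Y106.95
M5
G0 X96.62 Y75.26
M4 S527
G1 X191.56 Y167.07 F1965
G1 X88.25 Y94.05
M5
G0 X72.98 Y116.96
M4 S527
G1 X166.74 Y116.96 F1965
G1 X166.74 Y110.83
G1 X72.98 Y110.83
G1 X72.98 Y116.96
M5
G0 X0.00 Y0.00

1 u = 1 mm; y_m = 188.82 − y.

[1] `<rect>` rectangle, #ff0000→score S527 F1965: (23.66,161.63) → (113.76,161.63) → (113.76,84.91) → (23.66,84.91) → (23.66,161.63) (closed)

[2] `<rect>` rectangle, #ff00ff→cut S821 F890: (63.78,106.95) → (72.01,106.95) → (72.01,18.48) → (63.78,18.48) → (63.78,106.95) (closed)

[3] `<path>` open polyline, #ff0000→score S527 F1965: (96.62,75.26) → (191.56,167.07) → (88.25,94.05)

[4] `<rect>` rectangle, #ff0000→score S527 F1965: (72.98,116.96) → (166.74,116.96) → (166.74,110.83) → (72.98,110.83) → (72.98,116.96) (closed)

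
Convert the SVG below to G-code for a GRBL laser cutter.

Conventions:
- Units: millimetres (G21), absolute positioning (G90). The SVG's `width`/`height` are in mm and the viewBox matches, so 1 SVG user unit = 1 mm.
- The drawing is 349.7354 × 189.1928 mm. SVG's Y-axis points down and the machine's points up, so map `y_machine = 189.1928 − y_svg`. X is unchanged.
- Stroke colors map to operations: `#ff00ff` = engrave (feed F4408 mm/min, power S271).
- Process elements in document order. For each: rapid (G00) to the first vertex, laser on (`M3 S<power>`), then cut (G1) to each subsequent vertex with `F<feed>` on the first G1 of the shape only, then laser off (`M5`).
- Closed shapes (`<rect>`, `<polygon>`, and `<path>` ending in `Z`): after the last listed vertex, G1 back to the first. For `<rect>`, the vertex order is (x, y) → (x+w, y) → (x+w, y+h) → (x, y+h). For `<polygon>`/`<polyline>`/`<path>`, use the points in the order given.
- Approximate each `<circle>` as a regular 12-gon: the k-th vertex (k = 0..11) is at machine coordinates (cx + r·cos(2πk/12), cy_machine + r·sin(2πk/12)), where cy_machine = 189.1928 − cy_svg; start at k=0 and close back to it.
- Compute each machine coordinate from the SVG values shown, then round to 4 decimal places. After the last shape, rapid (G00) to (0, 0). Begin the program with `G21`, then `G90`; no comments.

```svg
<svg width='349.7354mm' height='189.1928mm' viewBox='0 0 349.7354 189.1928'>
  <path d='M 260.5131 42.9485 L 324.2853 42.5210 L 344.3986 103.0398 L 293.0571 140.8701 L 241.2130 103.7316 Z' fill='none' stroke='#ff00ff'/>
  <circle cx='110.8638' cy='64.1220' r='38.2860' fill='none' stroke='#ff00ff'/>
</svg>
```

Since the viewBox matches the mm dimensions, user units are millimetres directly. The only transform is the Y-flip y_m = 189.1928 − y_svg.

Shape 1 is a regular polygon drawn with `<path>`. Its stroke #ff00ff means engrave at S271, F4408. After flipping Y the toolpath is (260.5131,146.2443) → (324.2853,146.6718) → (344.3986,86.1530) → (293.0571,48.3227) → (241.2130,85.4612) → (260.5131,146.2443), returning to the start.

Shape 2 is a circle drawn with `<circle>`. Its stroke #ff00ff means engrave at S271, F4408. After flipping Y the toolpath is (149.1498,125.0708) → (144.0204,144.2138) → (130.0068,158.2274) → (110.8638,163.3568) → (91.7208,158.2274) → (77.7072,144.2138) → (72.5778,125.0708) → (77.7072,105.9278) → (91.7208,91.9142) → (110.8638,86.7848) → (130.0068,91.9142) → (144.0204,105.9278) → (149.1498,125.0708), returning to the start.

G21
G90
G00 X260.5131 Y146.2443
M3 S271
G1 X324.2853 Y146.6718 F4408
G1 X344.3986 Y86.1530
G1 X293.0571 Y48.3227
G1 X241.2130 Y85.4612
G1 X260.5131 Y146.2443
M5
G00 X149.1498 Y125.0708
M3 S271
G1 X144.0204 Y144.2138 F4408
G1 X130.0068 Y158.2274
G1 X110.8638 Y163.3568
G1 X91.7208 Y158.2274
G1 X77.7072 Y144.2138
G1 X72.5778 Y125.0708
G1 X77.7072 Y105.9278
G1 X91.7208 Y91.9142
G1 X110.8638 Y86.7848
G1 X130.0068 Y91.9142
G1 X144.0204 Y105.9278
G1 X149.1498 Y125.0708
M5
G00 X0.0000 Y0.0000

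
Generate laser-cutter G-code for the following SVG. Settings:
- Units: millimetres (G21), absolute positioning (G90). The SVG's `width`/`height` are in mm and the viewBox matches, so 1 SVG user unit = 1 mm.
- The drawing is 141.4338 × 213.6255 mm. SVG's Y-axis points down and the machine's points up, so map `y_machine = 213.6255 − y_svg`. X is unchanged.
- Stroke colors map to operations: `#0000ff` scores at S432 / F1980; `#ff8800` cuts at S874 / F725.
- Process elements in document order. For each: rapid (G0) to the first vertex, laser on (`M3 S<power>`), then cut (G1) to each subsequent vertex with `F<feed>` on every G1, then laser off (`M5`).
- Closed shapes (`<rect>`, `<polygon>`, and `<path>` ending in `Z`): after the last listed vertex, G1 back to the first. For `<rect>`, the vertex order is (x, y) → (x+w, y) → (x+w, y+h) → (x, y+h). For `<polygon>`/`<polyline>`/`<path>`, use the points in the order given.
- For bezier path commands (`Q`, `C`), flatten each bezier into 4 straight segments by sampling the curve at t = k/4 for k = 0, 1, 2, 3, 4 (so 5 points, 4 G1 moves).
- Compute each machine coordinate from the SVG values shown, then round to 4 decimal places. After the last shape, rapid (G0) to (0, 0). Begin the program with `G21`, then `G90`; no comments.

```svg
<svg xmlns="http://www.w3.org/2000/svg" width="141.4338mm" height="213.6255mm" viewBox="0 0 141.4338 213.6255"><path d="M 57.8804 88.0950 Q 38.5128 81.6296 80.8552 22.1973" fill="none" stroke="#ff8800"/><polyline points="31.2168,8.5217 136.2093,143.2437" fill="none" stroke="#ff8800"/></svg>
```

G21
G90
G0 X57.8804 Y125.5305
M3 S874
G1 X52.0535 Y132.0736 F725
G1 X53.9403 Y145.2376 F725
G1 X63.5409 Y165.0225 F725
G1 X80.8552 Y191.4282 F725
M5
G0 X31.2168 Y205.1038
M3 S874
G1 X136.2093 Y70.3818 F725
M5
G0 X0.0000 Y0.0000

Since the viewBox matches the mm dimensions, user units are millimetres directly. The only transform is the Y-flip y_m = 213.6255 − y_svg.

Shape 1 is a quadratic bezier drawn with `<path>`. Its stroke #ff8800 means cut at S874, F725. After flipping Y the toolpath is (57.8804,125.5305) → (52.0535,132.0736) → (53.9403,145.2376) → (63.5409,165.0225) → (80.8552,191.4282).

Shape 2 is a line segment drawn with `<polyline>`. Its stroke #ff8800 means cut at S874, F725. After flipping Y the toolpath is (31.2168,205.1038) → (136.2093,70.3818).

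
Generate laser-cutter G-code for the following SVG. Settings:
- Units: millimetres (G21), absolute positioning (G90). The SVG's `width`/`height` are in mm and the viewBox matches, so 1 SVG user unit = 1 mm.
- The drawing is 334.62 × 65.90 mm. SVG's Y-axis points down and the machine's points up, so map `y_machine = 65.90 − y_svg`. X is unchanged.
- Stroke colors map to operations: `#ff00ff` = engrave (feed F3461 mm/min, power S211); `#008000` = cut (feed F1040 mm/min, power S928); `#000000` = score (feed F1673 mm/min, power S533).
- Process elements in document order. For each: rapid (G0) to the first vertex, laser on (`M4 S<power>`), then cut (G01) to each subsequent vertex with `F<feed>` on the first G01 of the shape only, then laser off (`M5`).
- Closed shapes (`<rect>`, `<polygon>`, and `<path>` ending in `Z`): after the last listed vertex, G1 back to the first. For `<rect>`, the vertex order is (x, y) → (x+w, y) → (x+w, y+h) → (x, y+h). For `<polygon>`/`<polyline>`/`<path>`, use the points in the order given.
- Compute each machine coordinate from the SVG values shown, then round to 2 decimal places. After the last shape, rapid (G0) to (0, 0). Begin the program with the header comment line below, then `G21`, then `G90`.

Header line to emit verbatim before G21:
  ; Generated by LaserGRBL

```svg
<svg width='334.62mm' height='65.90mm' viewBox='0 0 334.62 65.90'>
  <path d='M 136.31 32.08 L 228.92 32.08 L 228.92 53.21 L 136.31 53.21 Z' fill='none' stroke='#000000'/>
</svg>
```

; Generated by LaserGRBL
G21
G90
G0 X136.31 Y33.82
M4 S533
G01 X228.92 Y33.82 F1673
G01 X228.92 Y12.69
G01 X136.31 Y12.69
G01 X136.31 Y33.82
M5
G0 X0.00 Y0.00

1 u = 1 mm; y_m = 65.90 − y.

[1] `<path>` rectangle, #000000→score S533 F1673: (136.31,33.82) → (228.92,33.82) → (228.92,12.69) → (136.31,12.69) → (136.31,33.82) (closed)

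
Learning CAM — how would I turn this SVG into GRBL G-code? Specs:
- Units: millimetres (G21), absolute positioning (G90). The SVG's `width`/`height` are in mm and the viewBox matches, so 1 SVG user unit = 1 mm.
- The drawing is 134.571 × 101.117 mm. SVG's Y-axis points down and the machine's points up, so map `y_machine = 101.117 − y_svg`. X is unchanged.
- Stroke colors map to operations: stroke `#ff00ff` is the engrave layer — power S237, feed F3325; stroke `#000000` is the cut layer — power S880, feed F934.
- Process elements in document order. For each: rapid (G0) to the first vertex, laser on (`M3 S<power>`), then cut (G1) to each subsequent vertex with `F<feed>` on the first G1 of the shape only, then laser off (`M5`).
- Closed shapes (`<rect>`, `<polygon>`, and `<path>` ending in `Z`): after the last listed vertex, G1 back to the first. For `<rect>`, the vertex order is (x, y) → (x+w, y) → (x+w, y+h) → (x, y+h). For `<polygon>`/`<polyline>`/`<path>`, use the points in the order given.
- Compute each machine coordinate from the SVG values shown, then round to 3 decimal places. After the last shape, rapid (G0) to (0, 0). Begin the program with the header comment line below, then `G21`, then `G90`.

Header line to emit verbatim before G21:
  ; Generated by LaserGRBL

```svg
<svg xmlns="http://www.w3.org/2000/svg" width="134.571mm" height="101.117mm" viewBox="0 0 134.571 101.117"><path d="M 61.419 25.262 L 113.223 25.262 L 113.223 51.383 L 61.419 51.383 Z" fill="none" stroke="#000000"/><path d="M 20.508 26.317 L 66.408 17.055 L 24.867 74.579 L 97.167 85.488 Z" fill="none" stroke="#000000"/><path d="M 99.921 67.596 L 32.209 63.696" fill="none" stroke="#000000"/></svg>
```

Since the viewBox matches the mm dimensions, user units are millimetres directly. The only transform is the Y-flip y_m = 101.117 − y_svg.

Shape 1 is a rectangle drawn with `<path>`. Its stroke #000000 means cut at S880, F934. After flipping Y the toolpath is (61.419,75.855) → (113.223,75.855) → (113.223,49.734) → (61.419,49.734) → (61.419,75.855), returning to the start.

Shape 2 is a closed polygon drawn with `<path>`. Its stroke #000000 means cut at S880, F934. After flipping Y the toolpath is (20.508,74.800) → (66.408,84.062) → (24.867,26.538) → (97.167,15.629) → (20.508,74.800), returning to the start.

Shape 3 is a line segment drawn with `<path>`. Its stroke #000000 means cut at S880, F934. After flipping Y the toolpath is (99.921,33.521) → (32.209,37.421).

; Generated by LaserGRBL
G21
G90
G0 X61.419 Y75.855
M3 S880
G1 X113.223 Y75.855 F934
G1 X113.223 Y49.734
G1 X61.419 Y49.734
G1 X61.419 Y75.855
M5
G0 X20.508 Y74.800
M3 S880
G1 X66.408 Y84.062 F934
G1 X24.867 Y26.538
G1 X97.167 Y15.629
G1 X20.508 Y74.800
M5
G0 X99.921 Y33.521
M3 S880
G1 X32.209 Y37.421 F934
M5
G0 X0.000 Y0.000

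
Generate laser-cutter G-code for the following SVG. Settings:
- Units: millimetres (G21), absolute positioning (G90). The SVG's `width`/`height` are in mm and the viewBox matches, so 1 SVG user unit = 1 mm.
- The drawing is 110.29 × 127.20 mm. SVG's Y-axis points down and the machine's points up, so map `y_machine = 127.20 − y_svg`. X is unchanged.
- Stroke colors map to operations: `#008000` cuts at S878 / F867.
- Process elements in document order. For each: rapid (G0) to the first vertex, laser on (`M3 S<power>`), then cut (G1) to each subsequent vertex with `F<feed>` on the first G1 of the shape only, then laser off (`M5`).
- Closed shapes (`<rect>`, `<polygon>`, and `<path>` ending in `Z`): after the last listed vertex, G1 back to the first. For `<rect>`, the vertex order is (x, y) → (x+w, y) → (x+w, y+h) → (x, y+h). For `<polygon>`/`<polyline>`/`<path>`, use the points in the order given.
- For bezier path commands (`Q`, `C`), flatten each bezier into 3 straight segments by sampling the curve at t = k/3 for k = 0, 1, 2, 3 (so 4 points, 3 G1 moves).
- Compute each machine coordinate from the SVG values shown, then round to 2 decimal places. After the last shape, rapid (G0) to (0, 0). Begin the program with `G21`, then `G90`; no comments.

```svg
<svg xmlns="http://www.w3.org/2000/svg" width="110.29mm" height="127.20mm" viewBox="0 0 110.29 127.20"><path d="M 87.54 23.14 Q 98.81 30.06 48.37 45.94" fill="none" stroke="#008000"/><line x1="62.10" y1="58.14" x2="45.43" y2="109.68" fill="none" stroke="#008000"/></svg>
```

viewBox `0 0 110.29 127.20` with mm width/height → 1 unit = 1 mm. Flip: y_m = 127.20 − y_svg.

**Shape 1** — `<path>` quadratic bezier, stroke `#008000` → cut (S878, F867). Control points (SVG): P0=(87.54,23.14), P1=(98.81,30.06), P2=(48.37,45.94); sampled at t=k/3. Machine vertices: (87.54,104.06) → (88.20,98.45) → (75.14,90.85) → (48.37,81.26). Open path.

**Shape 2** — `<line>` line segment, stroke `#008000` → cut (S878, F867). Machine vertices: (62.10,69.06) → (45.43,17.52). Open path.

G21
G90
G0 X87.54 Y104.06
M3 S878
G1 X88.20 Y98.45 F867
G1 X75.14 Y90.85
G1 X48.37 Y81.26
M5
G0 X62.10 Y69.06
M3 S878
G1 X45.43 Y17.52 F867
M5
G0 X0.00 Y0.00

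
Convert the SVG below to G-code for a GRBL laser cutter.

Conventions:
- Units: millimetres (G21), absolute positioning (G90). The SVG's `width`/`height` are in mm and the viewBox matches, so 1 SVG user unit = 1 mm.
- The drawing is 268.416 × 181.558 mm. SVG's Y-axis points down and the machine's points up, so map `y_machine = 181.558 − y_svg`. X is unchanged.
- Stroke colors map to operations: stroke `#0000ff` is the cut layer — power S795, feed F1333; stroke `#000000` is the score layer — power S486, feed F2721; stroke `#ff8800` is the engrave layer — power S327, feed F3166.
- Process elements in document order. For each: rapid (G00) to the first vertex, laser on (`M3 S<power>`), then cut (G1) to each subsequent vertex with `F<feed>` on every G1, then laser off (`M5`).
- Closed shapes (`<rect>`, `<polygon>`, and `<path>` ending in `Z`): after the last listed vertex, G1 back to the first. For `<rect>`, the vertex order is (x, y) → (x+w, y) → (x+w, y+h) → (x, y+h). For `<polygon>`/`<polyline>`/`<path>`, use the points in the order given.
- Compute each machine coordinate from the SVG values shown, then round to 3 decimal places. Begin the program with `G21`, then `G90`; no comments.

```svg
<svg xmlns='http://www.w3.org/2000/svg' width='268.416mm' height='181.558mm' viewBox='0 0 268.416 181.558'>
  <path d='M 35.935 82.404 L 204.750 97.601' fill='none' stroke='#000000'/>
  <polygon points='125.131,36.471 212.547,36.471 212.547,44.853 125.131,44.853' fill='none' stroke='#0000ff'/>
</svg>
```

G21
G90
G00 X35.935 Y99.154
M3 S486
G1 X204.750 Y83.957 F2721
M5
G00 X125.131 Y145.087
M3 S795
G1 X212.547 Y145.087 F1333
G1 X212.547 Y136.705 F1333
G1 X125.131 Y136.705 F1333
G1 X125.131 Y145.087 F1333
M5

viewBox `0 0 268.416 181.558` with mm width/height → 1 unit = 1 mm. Flip: y_m = 181.558 − y_svg.

**Shape 1** — `<path>` line segment, stroke `#000000` → score (S486, F2721). Machine vertices: (35.935,99.154) → (204.750,83.957). Open path.

**Shape 2** — `<polygon>` rectangle, stroke `#0000ff` → cut (S795, F1333). Machine vertices: (125.131,145.087) → (212.547,145.087) → (212.547,136.705) → (125.131,136.705) → (125.131,145.087). Closed: final G1 returns to the first vertex.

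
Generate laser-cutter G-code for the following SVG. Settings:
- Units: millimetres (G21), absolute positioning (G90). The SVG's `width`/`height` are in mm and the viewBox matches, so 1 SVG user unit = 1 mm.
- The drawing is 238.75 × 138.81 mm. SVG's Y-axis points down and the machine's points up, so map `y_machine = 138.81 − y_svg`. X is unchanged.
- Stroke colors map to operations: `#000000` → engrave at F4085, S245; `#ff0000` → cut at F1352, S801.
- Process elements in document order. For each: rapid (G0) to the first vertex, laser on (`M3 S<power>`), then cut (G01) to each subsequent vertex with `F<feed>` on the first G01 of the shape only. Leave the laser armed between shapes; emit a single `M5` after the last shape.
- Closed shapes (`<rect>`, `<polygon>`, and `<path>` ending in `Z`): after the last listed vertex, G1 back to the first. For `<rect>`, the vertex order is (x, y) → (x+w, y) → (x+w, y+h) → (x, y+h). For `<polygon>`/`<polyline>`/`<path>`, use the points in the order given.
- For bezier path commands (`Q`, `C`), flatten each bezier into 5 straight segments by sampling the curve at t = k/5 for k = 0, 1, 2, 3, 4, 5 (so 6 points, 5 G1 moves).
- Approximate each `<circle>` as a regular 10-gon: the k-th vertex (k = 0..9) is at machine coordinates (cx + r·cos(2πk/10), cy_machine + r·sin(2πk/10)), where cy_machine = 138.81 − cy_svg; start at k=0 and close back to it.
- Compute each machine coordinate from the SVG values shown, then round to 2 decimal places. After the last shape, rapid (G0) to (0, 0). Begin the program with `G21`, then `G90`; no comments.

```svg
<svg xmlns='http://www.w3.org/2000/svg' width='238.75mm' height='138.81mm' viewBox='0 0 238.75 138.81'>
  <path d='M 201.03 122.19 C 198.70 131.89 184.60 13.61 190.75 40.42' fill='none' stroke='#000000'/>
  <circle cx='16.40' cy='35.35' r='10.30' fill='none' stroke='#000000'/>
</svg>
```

G21
G90
G0 X201.03 Y16.62
M3 S245
G01 X198.48 Y23.97 F4085
G01 X194.63 Y48.93
G01 X191.04 Y78.40
G01 X189.23 Y99.25
G01 X190.75 Y98.39
G0 X26.70 Y103.46
M3 S245
G01 X24.73 Y109.51 F4085
G01 X19.58 Y113.26
G01 X13.22 Y113.26
G01 X8.07 Y109.51
G01 X6.10 Y103.46
G01 X8.07 Y97.41
G01 X13.22 Y93.66
G01 X19.58 Y93.66
G01 X24.73 Y97.41
G01 X26.70 Y103.46
M5
G0 X0.00 Y0.00

viewBox `0 0 238.75 138.81` with mm width/height → 1 unit = 1 mm. Flip: y_m = 138.81 − y_svg.

**Shape 1** — `<path>` cubic bezier, stroke `#000000` → engrave (S245, F4085). Control points (SVG): P0=(201.03,122.19), P1=(198.70,131.89), P2=(184.60,13.61), P3=(190.75,40.42); sampled at t=k/5. Machine vertices: (201.03,16.62) → (198.48,23.97) → (194.63,48.93) → (191.04,78.40) → (189.23,99.25) → (190.75,98.39). Open path.

**Shape 2** — `<circle>` circle, stroke `#000000` → engrave (S245, F4085). Machine vertices: (26.70,103.46) → (24.73,109.51) → (19.58,113.26) → (13.22,113.26) → (8.07,109.51) → (6.10,103.46) → (8.07,97.41) → (13.22,93.66) → (19.58,93.66) → (24.73,97.41) → (26.70,103.46). Closed: final G1 returns to the first vertex.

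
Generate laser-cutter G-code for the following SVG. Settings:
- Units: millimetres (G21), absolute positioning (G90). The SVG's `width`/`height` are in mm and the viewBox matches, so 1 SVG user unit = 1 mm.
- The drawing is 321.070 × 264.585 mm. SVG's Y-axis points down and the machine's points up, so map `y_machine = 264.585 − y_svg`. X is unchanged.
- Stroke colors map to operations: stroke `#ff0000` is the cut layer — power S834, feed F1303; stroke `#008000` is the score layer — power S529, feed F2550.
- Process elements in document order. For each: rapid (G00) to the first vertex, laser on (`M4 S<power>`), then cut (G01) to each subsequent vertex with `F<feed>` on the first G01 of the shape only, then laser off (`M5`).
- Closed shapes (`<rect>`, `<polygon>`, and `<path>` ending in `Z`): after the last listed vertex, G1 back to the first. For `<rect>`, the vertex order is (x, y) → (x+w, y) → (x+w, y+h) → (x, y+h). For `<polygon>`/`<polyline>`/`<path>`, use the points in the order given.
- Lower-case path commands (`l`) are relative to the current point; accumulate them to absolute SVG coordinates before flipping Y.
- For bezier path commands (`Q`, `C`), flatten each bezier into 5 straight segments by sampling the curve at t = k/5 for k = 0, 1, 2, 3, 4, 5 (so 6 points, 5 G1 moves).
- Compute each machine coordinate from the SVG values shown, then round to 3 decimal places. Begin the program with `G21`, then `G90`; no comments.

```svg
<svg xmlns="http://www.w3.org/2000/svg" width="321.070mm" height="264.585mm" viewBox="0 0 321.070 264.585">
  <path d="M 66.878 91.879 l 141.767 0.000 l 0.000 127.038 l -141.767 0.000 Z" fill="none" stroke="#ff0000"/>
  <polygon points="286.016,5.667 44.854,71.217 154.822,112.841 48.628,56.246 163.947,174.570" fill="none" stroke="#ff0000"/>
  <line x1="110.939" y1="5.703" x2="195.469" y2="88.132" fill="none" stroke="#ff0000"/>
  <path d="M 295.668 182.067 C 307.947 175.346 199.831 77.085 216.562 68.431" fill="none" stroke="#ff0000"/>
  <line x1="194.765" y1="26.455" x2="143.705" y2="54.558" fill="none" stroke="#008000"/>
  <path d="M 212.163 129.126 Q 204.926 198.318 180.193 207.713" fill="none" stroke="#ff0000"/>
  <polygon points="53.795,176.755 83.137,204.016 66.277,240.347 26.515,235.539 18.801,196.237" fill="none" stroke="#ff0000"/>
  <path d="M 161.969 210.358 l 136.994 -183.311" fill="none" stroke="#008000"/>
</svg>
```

Since the viewBox matches the mm dimensions, user units are millimetres directly. The only transform is the Y-flip y_m = 264.585 − y_svg.

Shape 1 is a rectangle drawn with `<path>`. Its stroke #ff0000 means cut at S834, F1303. After flipping Y the toolpath is (66.878,172.706) → (208.645,172.706) → (208.645,45.668) → (66.878,45.668) → (66.878,172.706), returning to the start.

Shape 2 is a closed polygon drawn with `<polygon>`. Its stroke #ff0000 means cut at S834, F1303. After flipping Y the toolpath is (286.016,258.918) → (44.854,193.368) → (154.822,151.744) → (48.628,208.339) → (163.947,90.015) → (286.016,258.918), returning to the start.

Shape 3 is a line segment drawn with `<line>`. Its stroke #ff0000 means cut at S834, F1303. After flipping Y the toolpath is (110.939,258.882) → (195.469,176.453).

Shape 4 is a cubic bezier drawn with `<path>`. Its stroke #ff0000 means cut at S834, F1303. After flipping Y the toolpath is (295.668,82.518) → (290.550,96.086) → (268.309,122.929) → (240.716,154.351) → (219.543,181.658) → (216.562,196.154).

Shape 5 is a line segment drawn with `<line>`. Its stroke #008000 means score at S529, F2550. After flipping Y the toolpath is (194.765,238.130) → (143.705,210.027).

Shape 6 is a quadratic bezier drawn with `<path>`. Its stroke #ff0000 means cut at S834, F1303. After flipping Y the toolpath is (212.163,135.459) → (208.568,110.174) → (203.574,89.673) → (197.180,73.956) → (189.386,63.022) → (180.193,56.872).

Shape 7 is a regular polygon drawn with `<polygon>`. Its stroke #ff0000 means cut at S834, F1303. After flipping Y the toolpath is (53.795,87.830) → (83.137,60.569) → (66.277,24.238) → (26.515,29.046) → (18.801,68.348) → (53.795,87.830), returning to the start.

Shape 8 is a line segment drawn with `<path>`. Its stroke #008000 means score at S529, F2550. After flipping Y the toolpath is (161.969,54.227) → (298.963,237.538).

G21
G90
G00 X66.878 Y172.706
M4 S834
G01 X208.645 Y172.706 F1303
G01 X208.645 Y45.668
G01 X66.878 Y45.668
G01 X66.878 Y172.706
M5
G00 X286.016 Y258.918
M4 S834
G01 X44.854 Y193.368 F1303
G01 X154.822 Y151.744
G01 X48.628 Y208.339
G01 X163.947 Y90.015
G01 X286.016 Y258.918
M5
G00 X110.939 Y258.882
M4 S834
G01 X195.469 Y176.453 F1303
M5
G00 X295.668 Y82.518
M4 S834
G01 X290.550 Y96.086 F1303
G01 X268.309 Y122.929
G01 X240.716 Y154.351
G01 X219.543 Y181.658
G01 X216.562 Y196.154
M5
G00 X194.765 Y238.130
M4 S529
G01 X143.705 Y210.027 F2550
M5
G00 X212.163 Y135.459
M4 S834
G01 X208.568 Y110.174 F1303
G01 X203.574 Y89.673
G01 X197.180 Y73.956
G01 X189.386 Y63.022
G01 X180.193 Y56.872
M5
G00 X53.795 Y87.830
M4 S834
G01 X83.137 Y60.569 F1303
G01 X66.277 Y24.238
G01 X26.515 Y29.046
G01 X18.801 Y68.348
G01 X53.795 Y87.830
M5
G00 X161.969 Y54.227
M4 S529
G01 X298.963 Y237.538 F2550
M5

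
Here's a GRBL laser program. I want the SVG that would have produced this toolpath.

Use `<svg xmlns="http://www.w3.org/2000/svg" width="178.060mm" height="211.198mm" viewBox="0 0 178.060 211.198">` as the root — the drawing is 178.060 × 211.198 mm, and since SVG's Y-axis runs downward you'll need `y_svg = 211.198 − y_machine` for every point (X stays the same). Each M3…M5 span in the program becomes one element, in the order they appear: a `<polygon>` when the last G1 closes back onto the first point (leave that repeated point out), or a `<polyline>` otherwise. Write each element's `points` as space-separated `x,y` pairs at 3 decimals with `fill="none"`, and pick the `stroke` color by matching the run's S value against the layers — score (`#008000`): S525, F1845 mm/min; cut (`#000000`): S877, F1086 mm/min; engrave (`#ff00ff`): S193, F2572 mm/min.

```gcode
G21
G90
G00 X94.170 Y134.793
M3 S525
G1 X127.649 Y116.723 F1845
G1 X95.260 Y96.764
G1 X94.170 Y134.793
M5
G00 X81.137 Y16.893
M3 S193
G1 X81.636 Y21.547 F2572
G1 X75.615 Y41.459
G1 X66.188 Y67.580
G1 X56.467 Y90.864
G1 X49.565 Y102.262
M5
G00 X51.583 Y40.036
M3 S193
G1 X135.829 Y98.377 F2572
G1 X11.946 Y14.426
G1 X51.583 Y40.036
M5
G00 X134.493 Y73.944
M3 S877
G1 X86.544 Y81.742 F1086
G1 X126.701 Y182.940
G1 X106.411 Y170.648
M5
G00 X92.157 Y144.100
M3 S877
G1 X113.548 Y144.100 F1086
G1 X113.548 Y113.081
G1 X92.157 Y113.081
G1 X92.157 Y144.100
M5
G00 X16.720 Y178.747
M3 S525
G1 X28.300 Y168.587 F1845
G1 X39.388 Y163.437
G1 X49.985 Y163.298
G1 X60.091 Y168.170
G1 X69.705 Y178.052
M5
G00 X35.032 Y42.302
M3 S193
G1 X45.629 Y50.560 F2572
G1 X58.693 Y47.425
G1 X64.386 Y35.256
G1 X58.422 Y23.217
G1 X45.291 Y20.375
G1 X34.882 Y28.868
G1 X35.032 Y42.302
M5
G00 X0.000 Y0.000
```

Each laser-on run becomes one SVG element. Flip Y back into SVG space with y_svg = 211.198 − y_machine.

Run 1: power S525 maps to stroke `#008000` (score). The run returns to its start, so emit a `<polygon>` with points (Y-flipped): 94.170,76.405 127.649,94.475 95.260,114.434.

Run 2: S193 ⇒ engrave layer `#ff00ff`. The run is open, so emit a `<polyline>` with points (Y-flipped): 81.137,194.305 81.636,189.651 75.615,169.739 66.188,143.618 56.467,120.334 49.565,108.936.

Run 3: the run's S193 means `#ff00ff` (engrave). The run returns to its start, so emit a `<polygon>` with points (Y-flipped): 51.583,171.162 135.829,112.821 11.946,196.772.

Run 4: the run's S877 means `#000000` (cut). The run is open, so emit a `<polyline>` with points (Y-flipped): 134.493,137.254 86.544,129.456 126.701,28.258 106.411,40.550.

Run 5: power S877 maps to stroke `#000000` (cut). The run returns to its start, so emit a `<polygon>` with points (Y-flipped): 92.157,67.098 113.548,67.098 113.548,98.117 92.157,98.117.

Run 6: S525 ⇒ score layer `#008000`. The run is open, so emit a `<polyline>` with points (Y-flipped): 16.720,32.451 28.300,42.611 39.388,47.761 49.985,47.900 60.091,43.028 69.705,33.146.

Run 7: S193 ⇒ engrave layer `#ff00ff`. The run returns to its start, so emit a `<polygon>` with points (Y-flipped): 35.032,168.896 45.629,160.638 58.693,163.773 64.386,175.942 58.422,187.981 45.291,190.823 34.882,182.330.

<svg xmlns="http://www.w3.org/2000/svg" width="178.060mm" height="211.198mm" viewBox="0 0 178.060 211.198">
  <polygon points="94.170,76.405 127.649,94.475 95.260,114.434" fill="none" stroke="#008000"/>
  <polyline points="81.137,194.305 81.636,189.651 75.615,169.739 66.188,143.618 56.467,120.334 49.565,108.936" fill="none" stroke="#ff00ff"/>
  <polygon points="51.583,171.162 135.829,112.821 11.946,196.772" fill="none" stroke="#ff00ff"/>
  <polyline points="134.493,137.254 86.544,129.456 126.701,28.258 106.411,40.550" fill="none" stroke="#000000"/>
  <polygon points="92.157,67.098 113.548,67.098 113.548,98.117 92.157,98.117" fill="none" stroke="#000000"/>
  <polyline points="16.720,32.451 28.300,42.611 39.388,47.761 49.985,47.900 60.091,43.028 69.705,33.146" fill="none" stroke="#008000"/>
  <polygon points="35.032,168.896 45.629,160.638 58.693,163.773 64.386,175.942 58.422,187.981 45.291,190.823 34.882,182.330" fill="none" stroke="#ff00ff"/>
</svg>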